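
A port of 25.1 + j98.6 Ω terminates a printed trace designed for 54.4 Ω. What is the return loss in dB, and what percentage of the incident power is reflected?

Γ = (-29.3 + j98.6)/(79.5 + j98.6), |Γ| = 0.812
RL = −20·log₁₀(0.812) = 1.81 dB
P_refl/P_inc = |Γ|² = 0.66

RL ≈ 1.81 dB; 66% of incident power reflected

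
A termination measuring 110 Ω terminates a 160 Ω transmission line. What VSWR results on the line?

VSWR ≈ 1.45

For a purely resistive load, VSWR = R_L/Z_0 or Z_0/R_L (whichever > 1) = 160/110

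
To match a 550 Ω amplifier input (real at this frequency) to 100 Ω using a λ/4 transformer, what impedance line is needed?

Z_qwt = √(Z_0·R_L) = √(100 × 550) = √55000

Z_qwt ≈ 235 Ω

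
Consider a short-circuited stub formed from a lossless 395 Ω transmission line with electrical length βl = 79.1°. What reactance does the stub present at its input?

X_in ≈ 2050 Ω (inductive)

tan(βl) = 5.19
For a short-circuited stub, Z_in = jZ_0·tan(βl)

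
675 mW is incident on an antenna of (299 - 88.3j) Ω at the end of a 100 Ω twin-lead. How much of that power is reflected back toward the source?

P_reflected ≈ 192 mW

|Γ| = |(199 − j88.3)/(399 − j88.3)| = 0.533
|Γ|² = 0.284
P_refl = |Γ|²·P_inc = 192 mW, P_del = (1 − |Γ|²)·P_inc = 483 mW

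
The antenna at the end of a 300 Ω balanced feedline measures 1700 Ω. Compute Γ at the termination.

Γ = 0.7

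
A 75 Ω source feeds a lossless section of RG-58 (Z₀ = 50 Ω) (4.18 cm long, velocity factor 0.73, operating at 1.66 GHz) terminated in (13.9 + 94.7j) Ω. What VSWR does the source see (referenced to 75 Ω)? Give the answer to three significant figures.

VSWR ≈ 25

λ = v/f = 0.73·c / 1.66 GHz = 0.132 m
βl = 2π·l/λ = 2π × 0.317 = 114°
tan(βl) = -2.24
Z_in = Z_0·(Z_L + jZ_0·tanβl)/(Z_0 + jZ_L·tanβl) = 3 − j2.94 Ω
Γ_s = (Z_in − Z_s)/(Z_in + Z_s) = (-72 − j2.94)/(78 − j2.94), |Γ_s| = 0.923
VSWR = (1 + |Γ_s|)/(1 − |Γ_s|)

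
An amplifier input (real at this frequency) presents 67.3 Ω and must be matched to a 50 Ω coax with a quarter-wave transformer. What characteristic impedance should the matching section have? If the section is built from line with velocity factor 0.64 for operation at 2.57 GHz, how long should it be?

Z_qwt = √(Z_0·R_L) = √(50 × 67.3) = √3365
λ = 0.64·c/f = 0.0747 m, so l = λ/4 = 0.0187 m

Z_qwt ≈ 58 Ω; length ≈ 1.87 cm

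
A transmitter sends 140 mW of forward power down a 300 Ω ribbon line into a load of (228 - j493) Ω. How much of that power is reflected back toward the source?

|Γ| = |(-72 − j493)/(528 − j493)| = 0.69
|Γ|² = 0.476
P_refl = |Γ|²·P_inc = 66.6 mW, P_del = (1 − |Γ|²)·P_inc = 73.4 mW

P_reflected ≈ 66.6 mW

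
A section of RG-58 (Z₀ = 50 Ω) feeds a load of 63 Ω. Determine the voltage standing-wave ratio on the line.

Γ = (63 − 50)/(63 + 50) = 0.115
VSWR = (1 + 0.115)/(1 − 0.115)

VSWR ≈ 1.26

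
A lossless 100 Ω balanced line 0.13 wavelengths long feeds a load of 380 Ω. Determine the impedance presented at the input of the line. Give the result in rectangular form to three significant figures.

βl = 2π × 0.13 = 46.8°
tan(βl) = tan(46.8°) = 1.06
Z_in = Z_0·(Z_L + jZ_0·tanβl)/(Z_0 + jZ_L·tanβl)
     = 100·(380 + j106)/(100 + j405)

Z_in ≈ 46.7 − j82.4 Ω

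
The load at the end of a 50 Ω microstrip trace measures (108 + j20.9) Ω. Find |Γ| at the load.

Γ = (Z_L − Z_0)/(Z_L + Z_0) = (58 + j20.9)/(158 + j20.9)
|Γ| = 61.7/159

|Γ| ≈ 0.387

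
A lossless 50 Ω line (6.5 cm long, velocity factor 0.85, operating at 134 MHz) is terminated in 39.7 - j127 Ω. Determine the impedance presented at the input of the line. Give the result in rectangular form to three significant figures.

Z_in ≈ 17 − j76.6 Ω

λ = v/f = 0.85·c / 134 MHz = 1.9 m
βl = 2π·l/λ = 2π × 0.0342 = 12.3°
tan(βl) = tan(12.3°) = 0.218
Z_in = Z_0·(Z_L + jZ_0·tanβl)/(Z_0 + jZ_L·tanβl)
     = 50·(39.7 − j116)/(77.7 + j8.65)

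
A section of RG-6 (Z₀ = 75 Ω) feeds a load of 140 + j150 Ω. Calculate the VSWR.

Γ = (Z_L − Z_0)/(Z_L + Z_0) = (65 + j150)/(215 + j150)
|Γ| = 163/262 = 0.624
VSWR = (1 + |Γ|)/(1 − |Γ|) = 1.62/0.376

VSWR ≈ 4.31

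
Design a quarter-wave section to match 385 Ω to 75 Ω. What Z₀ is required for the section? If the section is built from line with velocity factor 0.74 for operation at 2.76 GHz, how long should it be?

Z_qwt ≈ 170 Ω; length ≈ 2.01 cm

Z_qwt = √(Z_0·R_L) = √(75 × 385) = √28880
λ = 0.74·c/f = 0.0804 m, so l = λ/4 = 0.0201 m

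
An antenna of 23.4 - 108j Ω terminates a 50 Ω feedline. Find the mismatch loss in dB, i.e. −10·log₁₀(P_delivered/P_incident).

Γ = (-26.6 − j108)/(73.4 − j108), |Γ| = 0.852
|Γ|² = 0.726, so P_del/P_inc = 1 − |Γ|² = 0.274
ML = −10·log₁₀(1 − |Γ|²)

mismatch loss ≈ 5.62 dB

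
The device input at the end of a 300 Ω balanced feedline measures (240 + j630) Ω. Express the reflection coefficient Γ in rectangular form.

Γ ≈ 0.529 + j0.549

Γ = (Z_L − Z_0)/(Z_L + Z_0) = (-60 + j630)/(540 + j630)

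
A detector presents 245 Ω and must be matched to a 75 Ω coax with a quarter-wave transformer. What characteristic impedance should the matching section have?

Z_qwt ≈ 136 Ω

Z_qwt = √(Z_0·R_L) = √(75 × 245) = √18380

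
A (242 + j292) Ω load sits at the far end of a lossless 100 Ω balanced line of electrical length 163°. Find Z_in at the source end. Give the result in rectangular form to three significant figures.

Z_in ≈ 64.1 + j163 Ω

tan(βl) = tan(163°) = -0.306
Z_in = Z_0·(Z_L + jZ_0·tanβl)/(Z_0 + jZ_L·tanβl)
     = 100·(242 + j261)/(189 − j74)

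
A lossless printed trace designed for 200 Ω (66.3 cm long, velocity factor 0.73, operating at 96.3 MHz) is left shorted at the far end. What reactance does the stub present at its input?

λ = v/f = 0.73·c / 96.3 MHz = 2.27 m
βl = 2π·l/λ = 2π × 0.292 = 105°
tan(βl) = -3.74
For a shorted stub, Z_in = jZ_0·tan(βl)

X_in ≈ -749 Ω (capacitive)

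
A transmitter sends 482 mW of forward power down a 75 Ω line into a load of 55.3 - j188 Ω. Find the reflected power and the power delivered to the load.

P_reflected ≈ 329 mW; P_delivered ≈ 153 mW

|Γ| = |(-19.7 − j188)/(130.3 − j188)| = 0.826
|Γ|² = 0.683
P_refl = |Γ|²·P_inc = 329 mW, P_del = (1 − |Γ|²)·P_inc = 153 mW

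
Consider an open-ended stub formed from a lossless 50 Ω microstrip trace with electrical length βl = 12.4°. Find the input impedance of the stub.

Z_in ≈ −j227 Ω

tan(βl) = 0.22
For an open-ended stub, Z_in = −jZ_0·cot(βl) = −jZ_0/tan(βl)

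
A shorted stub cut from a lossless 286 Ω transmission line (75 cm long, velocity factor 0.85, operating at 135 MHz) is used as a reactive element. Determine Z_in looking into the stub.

λ = v/f = 0.85·c / 135 MHz = 1.89 m
βl = 2π·l/λ = 2π × 0.397 = 143°
tan(βl) = -0.755
For a shorted stub, Z_in = jZ_0·tan(βl)

Z_in ≈ −j216 Ω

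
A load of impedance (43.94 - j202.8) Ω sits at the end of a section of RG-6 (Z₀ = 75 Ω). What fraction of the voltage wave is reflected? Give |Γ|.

Γ = (Z_L − Z_0)/(Z_L + Z_0) = (-31.06 − j202.8)/(118.9 − j202.8)
|Γ| = 205/235

|Γ| ≈ 0.873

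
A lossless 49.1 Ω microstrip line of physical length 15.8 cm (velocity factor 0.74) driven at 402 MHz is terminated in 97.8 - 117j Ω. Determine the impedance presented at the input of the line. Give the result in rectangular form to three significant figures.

Z_in ≈ 12 + j24.3 Ω

λ = v/f = 0.74·c / 402 MHz = 0.552 m
βl = 2π·l/λ = 2π × 0.286 = 103°
tan(βl) = tan(103°) = -4.33
Z_in = Z_0·(Z_L + jZ_0·tanβl)/(Z_0 + jZ_L·tanβl)
     = 49.1·(97.8 − j330)/(-458 − j424)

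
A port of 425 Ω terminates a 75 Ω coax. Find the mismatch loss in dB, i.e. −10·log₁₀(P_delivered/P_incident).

mismatch loss ≈ 2.92 dB

Γ = (425 − 75)/(425 + 75) = 0.7
|Γ|² = 0.49, so P_del/P_inc = 1 − |Γ|² = 0.51
ML = −10·log₁₀(1 − |Γ|²)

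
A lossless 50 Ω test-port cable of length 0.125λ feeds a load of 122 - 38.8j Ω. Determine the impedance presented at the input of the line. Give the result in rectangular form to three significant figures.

Z_in ≈ 26.8 − j30.5 Ω

βl = 2π × 0.125 = 45°
tan(βl) = tan(45°) = 1
Z_in = Z_0·(Z_L + jZ_0·tanβl)/(Z_0 + jZ_L·tanβl)
     = 50·(122 + j11.2)/(88.8 + j122)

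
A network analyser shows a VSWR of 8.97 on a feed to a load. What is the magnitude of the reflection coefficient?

|Γ| ≈ 0.799

|Γ| = (S − 1)/(S + 1) = (8.97 − 1)/(8.97 + 1) = 7.97/9.97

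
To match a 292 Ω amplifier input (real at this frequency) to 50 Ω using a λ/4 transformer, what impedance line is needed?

Z_qwt ≈ 121 Ω

Z_qwt = √(Z_0·R_L) = √(50 × 292) = √14600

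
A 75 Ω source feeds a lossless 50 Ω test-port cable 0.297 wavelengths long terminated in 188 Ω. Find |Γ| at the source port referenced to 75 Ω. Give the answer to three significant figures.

|Γ| ≈ 0.687

βl = 2π × 0.297 = 107°
tan(βl) = -3.29
Z_in = Z_0·(Z_L + jZ_0·tanβl)/(Z_0 + jZ_L·tanβl) = 14.4 + j14 Ω
Γ_s = (Z_in − Z_s)/(Z_in + Z_s) = (-60.6 + j14)/(89.4 + j14), |Γ_s| = 0.687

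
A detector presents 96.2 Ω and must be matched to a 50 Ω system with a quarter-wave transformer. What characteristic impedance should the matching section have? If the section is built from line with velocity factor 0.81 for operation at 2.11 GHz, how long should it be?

Z_qwt = √(Z_0·R_L) = √(50 × 96.2) = √4810
λ = 0.81·c/f = 0.115 m, so l = λ/4 = 0.0288 m

Z_qwt ≈ 69.4 Ω; length ≈ 2.88 cm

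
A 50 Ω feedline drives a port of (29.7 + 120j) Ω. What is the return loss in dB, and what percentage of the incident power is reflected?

RL ≈ 1.46 dB; 71.4% of incident power reflected

Γ = (-20.3 + j120)/(79.7 + j120), |Γ| = 0.845
RL = −20·log₁₀(0.845) = 1.46 dB
P_refl/P_inc = |Γ|² = 0.714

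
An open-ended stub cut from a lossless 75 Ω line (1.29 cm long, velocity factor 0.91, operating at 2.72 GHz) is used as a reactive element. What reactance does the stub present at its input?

X_in ≈ -71.7 Ω (capacitive)

λ = v/f = 0.91·c / 2.72 GHz = 0.1 m
βl = 2π·l/λ = 2π × 0.129 = 46.3°
tan(βl) = 1.05
For an open-ended stub, Z_in = −jZ_0·cot(βl) = −jZ_0/tan(βl)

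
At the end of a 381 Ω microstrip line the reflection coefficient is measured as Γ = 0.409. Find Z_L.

Z_L ≈ 908 Ω

Z_L = Z_0·(1 + Γ)/(1 − Γ) = 381·(1.41)/(0.591)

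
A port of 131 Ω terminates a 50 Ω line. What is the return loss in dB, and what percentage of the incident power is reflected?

RL ≈ 6.98 dB; 20% of incident power reflected

Γ = (131 − 50)/(131 + 50) = 0.448
RL = −20·log₁₀(0.448) = 6.98 dB
P_refl/P_inc = |Γ|² = 0.2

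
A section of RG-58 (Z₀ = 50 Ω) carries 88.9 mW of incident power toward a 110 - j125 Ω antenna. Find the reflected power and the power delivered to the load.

|Γ| = |(60 − j125)/(160 − j125)| = 0.683
|Γ|² = 0.466
P_refl = |Γ|²·P_inc = 41.5 mW, P_del = (1 − |Γ|²)·P_inc = 47.4 mW

P_reflected ≈ 41.5 mW; P_delivered ≈ 47.4 mW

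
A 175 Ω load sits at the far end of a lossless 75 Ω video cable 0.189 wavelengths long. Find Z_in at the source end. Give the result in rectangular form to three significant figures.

Z_in ≈ 36.3 − j24 Ω

βl = 2π × 0.189 = 68°
tan(βl) = tan(68°) = 2.48
Z_in = Z_0·(Z_L + jZ_0·tanβl)/(Z_0 + jZ_L·tanβl)
     = 75·(175 + j186)/(75 + j434)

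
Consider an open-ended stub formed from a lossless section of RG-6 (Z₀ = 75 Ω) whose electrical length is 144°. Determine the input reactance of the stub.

X_in ≈ 103 Ω (inductive)

tan(βl) = -0.727
For an open-ended stub, Z_in = −jZ_0·cot(βl) = −jZ_0/tan(βl)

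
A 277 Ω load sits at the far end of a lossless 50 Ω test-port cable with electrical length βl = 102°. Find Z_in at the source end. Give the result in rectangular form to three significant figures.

tan(βl) = tan(102°) = -4.7
Z_in = Z_0·(Z_L + jZ_0·tanβl)/(Z_0 + jZ_L·tanβl)
     = 50·(277 − j235)/(50 − j1300)

Z_in ≈ 9.42 + j10.3 Ω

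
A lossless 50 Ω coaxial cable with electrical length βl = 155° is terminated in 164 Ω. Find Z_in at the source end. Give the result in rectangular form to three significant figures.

Z_in ≈ 59.8 + j68.1 Ω

tan(βl) = tan(155°) = -0.466
Z_in = Z_0·(Z_L + jZ_0·tanβl)/(Z_0 + jZ_L·tanβl)
     = 50·(164 − j23.3)/(50 − j76.5)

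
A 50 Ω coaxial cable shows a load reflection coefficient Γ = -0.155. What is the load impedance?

Z_L ≈ 36.6 Ω

Z_L = Z_0·(1 + Γ)/(1 − Γ) = 50·(0.845)/(1.16)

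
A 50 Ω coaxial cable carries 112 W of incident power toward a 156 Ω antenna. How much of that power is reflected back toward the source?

Γ = (156 − 50)/(156 + 50) = 0.515
|Γ|² = 0.265
P_refl = |Γ|²·P_inc = 29.7 W, P_del = (1 − |Γ|²)·P_inc = 82.3 W

P_reflected ≈ 29.7 W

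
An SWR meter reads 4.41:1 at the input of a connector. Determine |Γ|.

|Γ| ≈ 0.63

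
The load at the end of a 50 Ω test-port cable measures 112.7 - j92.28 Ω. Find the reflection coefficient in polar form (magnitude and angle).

Γ = (Z_L − Z_0)/(Z_L + Z_0) = (62.7 − j92.28)/(162.7 − j92.28)
|Γ| = 112/187 = 0.596

Γ ≈ 0.596 ∠ -26.2°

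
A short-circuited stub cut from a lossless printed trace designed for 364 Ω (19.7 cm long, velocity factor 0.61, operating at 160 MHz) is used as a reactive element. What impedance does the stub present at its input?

λ = v/f = 0.61·c / 160 MHz = 1.14 m
βl = 2π·l/λ = 2π × 0.172 = 62°
tan(βl) = 1.88
For a short-circuited stub, Z_in = jZ_0·tan(βl)

Z_in ≈ +j685 Ω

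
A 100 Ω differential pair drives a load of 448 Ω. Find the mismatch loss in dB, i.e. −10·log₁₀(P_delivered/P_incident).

Γ = (448 − 100)/(448 + 100) = 0.635
|Γ|² = 0.403, so P_del/P_inc = 1 − |Γ|² = 0.597
ML = −10·log₁₀(1 − |Γ|²)

mismatch loss ≈ 2.24 dB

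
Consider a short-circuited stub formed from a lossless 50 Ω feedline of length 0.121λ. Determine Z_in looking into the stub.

Z_in ≈ +j47.5 Ω

βl = 2π × 0.121 = 43.6°
tan(βl) = 0.951
For a short-circuited stub, Z_in = jZ_0·tan(βl)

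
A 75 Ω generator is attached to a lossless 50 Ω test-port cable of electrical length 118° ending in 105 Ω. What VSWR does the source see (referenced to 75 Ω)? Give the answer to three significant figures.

tan(βl) = -1.88
Z_in = Z_0·(Z_L + jZ_0·tanβl)/(Z_0 + jZ_L·tanβl) = 28.7 + j19.3 Ω
Γ_s = (Z_in − Z_s)/(Z_in + Z_s) = (-46.3 + j19.3)/(104 + j19.3), |Γ_s| = 0.476
VSWR = (1 + |Γ_s|)/(1 − |Γ_s|)

VSWR ≈ 2.81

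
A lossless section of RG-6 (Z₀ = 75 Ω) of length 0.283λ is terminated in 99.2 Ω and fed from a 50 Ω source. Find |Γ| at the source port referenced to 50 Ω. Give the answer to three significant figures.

|Γ| ≈ 0.0943

βl = 2π × 0.283 = 102°
tan(βl) = -4.75
Z_in = Z_0·(Z_L + jZ_0·tanβl)/(Z_0 + jZ_L·tanβl) = 57.8 + j6.59 Ω
Γ_s = (Z_in − Z_s)/(Z_in + Z_s) = (7.75 + j6.59)/(108 + j6.59), |Γ_s| = 0.0943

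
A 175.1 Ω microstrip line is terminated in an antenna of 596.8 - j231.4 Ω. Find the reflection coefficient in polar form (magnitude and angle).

Γ = (Z_L − Z_0)/(Z_L + Z_0) = (421.7 − j231.4)/(771.9 − j231.4)
|Γ| = 481/806 = 0.597

Γ ≈ 0.597 ∠ -12.1°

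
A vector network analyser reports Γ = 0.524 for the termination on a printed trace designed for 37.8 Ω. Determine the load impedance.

Z_L = Z_0·(1 + Γ)/(1 − Γ) = 37.8·(1.52)/(0.476)

Z_L ≈ 121 Ω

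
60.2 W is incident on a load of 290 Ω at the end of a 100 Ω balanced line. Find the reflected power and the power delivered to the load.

Γ = (290 − 100)/(290 + 100) = 0.487
|Γ|² = 0.237
P_refl = |Γ|²·P_inc = 14.3 W, P_del = (1 − |Γ|²)·P_inc = 45.9 W

P_reflected ≈ 14.3 W; P_delivered ≈ 45.9 W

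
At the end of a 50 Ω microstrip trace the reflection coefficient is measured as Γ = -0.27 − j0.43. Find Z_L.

Z_L = Z_0·(1 + Γ)/(1 − Γ) = 50·(0.73 − j0.43)/(1.27 + j0.43)

Z_L ≈ 20.6 − j23.9 Ω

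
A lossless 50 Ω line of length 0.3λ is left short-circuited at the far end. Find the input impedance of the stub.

βl = 2π × 0.3 = 108°
tan(βl) = -3.08
For a short-circuited stub, Z_in = jZ_0·tan(βl)

Z_in ≈ −j154 Ω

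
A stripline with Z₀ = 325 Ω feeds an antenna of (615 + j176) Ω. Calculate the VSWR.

VSWR ≈ 2.1

Γ = (Z_L − Z_0)/(Z_L + Z_0) = (290 + j176)/(940 + j176)
|Γ| = 339/956 = 0.355
VSWR = (1 + |Γ|)/(1 − |Γ|) = 1.35/0.645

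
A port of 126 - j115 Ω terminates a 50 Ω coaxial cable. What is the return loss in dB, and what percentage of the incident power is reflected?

RL ≈ 3.67 dB; 43% of incident power reflected

Γ = (76 − j115)/(176 − j115), |Γ| = 0.656
RL = −20·log₁₀(0.656) = 3.67 dB
P_refl/P_inc = |Γ|² = 0.43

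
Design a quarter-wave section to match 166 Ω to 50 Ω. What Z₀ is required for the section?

Z_qwt = √(Z_0·R_L) = √(50 × 166) = √8300

Z_qwt ≈ 91.1 Ω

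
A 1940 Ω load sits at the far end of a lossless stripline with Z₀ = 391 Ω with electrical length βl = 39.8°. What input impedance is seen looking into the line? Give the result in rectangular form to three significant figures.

Z_in ≈ 182 − j425 Ω

tan(βl) = tan(39.8°) = 0.833
Z_in = Z_0·(Z_L + jZ_0·tanβl)/(Z_0 + jZ_L·tanβl)
     = 391·(1940 + j326)/(391 + j1620)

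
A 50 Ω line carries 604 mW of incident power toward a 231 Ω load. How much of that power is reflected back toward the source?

P_reflected ≈ 251 mW

Γ = (231 − 50)/(231 + 50) = 0.644
|Γ|² = 0.415
P_refl = |Γ|²·P_inc = 251 mW, P_del = (1 − |Γ|²)·P_inc = 353 mW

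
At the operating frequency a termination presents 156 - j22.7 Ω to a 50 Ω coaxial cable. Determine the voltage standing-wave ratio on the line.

VSWR ≈ 3.19

Γ = (Z_L − Z_0)/(Z_L + Z_0) = (106 − j22.7)/(206 − j22.7)
|Γ| = 108/207 = 0.523
VSWR = (1 + |Γ|)/(1 − |Γ|) = 1.52/0.477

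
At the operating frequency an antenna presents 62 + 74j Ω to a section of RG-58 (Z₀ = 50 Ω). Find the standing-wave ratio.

VSWR ≈ 3.53

Γ = (Z_L − Z_0)/(Z_L + Z_0) = (12 + j74)/(112 + j74)
|Γ| = 75/134 = 0.558
VSWR = (1 + |Γ|)/(1 − |Γ|) = 1.56/0.442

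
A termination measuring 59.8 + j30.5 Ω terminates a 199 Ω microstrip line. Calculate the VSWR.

Γ = (Z_L − Z_0)/(Z_L + Z_0) = (-139.2 + j30.5)/(258.8 + j30.5)
|Γ| = 143/261 = 0.547
VSWR = (1 + |Γ|)/(1 − |Γ|) = 1.55/0.453

VSWR ≈ 3.41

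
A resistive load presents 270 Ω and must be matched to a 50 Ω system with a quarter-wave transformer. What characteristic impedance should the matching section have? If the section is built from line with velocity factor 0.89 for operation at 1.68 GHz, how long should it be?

Z_qwt = √(Z_0·R_L) = √(50 × 270) = √13500
λ = 0.89·c/f = 0.159 m, so l = λ/4 = 0.0397 m

Z_qwt ≈ 116 Ω; length ≈ 3.97 cm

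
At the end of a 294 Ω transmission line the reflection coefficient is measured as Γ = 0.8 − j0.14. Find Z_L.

Z_L ≈ 1680 − j1380 Ω

Z_L = Z_0·(1 + Γ)/(1 − Γ) = 294·(1.8 − j0.14)/(0.2 + j0.14)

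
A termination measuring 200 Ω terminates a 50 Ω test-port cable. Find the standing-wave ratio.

Γ = (200 − 50)/(200 + 50) = 0.6
VSWR = (1 + 0.6)/(1 − 0.6)

VSWR ≈ 4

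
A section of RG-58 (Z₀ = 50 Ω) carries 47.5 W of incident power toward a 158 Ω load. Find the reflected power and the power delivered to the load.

P_reflected ≈ 12.8 W; P_delivered ≈ 34.7 W

Γ = (158 − 50)/(158 + 50) = 0.519
|Γ|² = 0.27
P_refl = |Γ|²·P_inc = 12.8 W, P_del = (1 − |Γ|²)·P_inc = 34.7 W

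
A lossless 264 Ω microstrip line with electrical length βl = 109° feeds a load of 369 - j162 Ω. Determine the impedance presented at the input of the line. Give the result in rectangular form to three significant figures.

tan(βl) = tan(109°) = -2.9
Z_in = Z_0·(Z_L + jZ_0·tanβl)/(Z_0 + jZ_L·tanβl)
     = 264·(369 − j929)/(-206 − j1070)

Z_in ≈ 204 + j130 Ω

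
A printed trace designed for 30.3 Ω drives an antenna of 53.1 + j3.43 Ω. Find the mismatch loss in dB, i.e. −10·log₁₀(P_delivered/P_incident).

mismatch loss ≈ 0.345 dB

Γ = (22.8 + j3.43)/(83.4 + j3.43), |Γ| = 0.276
|Γ|² = 0.0763, so P_del/P_inc = 1 − |Γ|² = 0.924
ML = −10·log₁₀(1 − |Γ|²)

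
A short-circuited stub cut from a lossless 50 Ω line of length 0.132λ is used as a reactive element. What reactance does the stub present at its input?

X_in ≈ 54.6 Ω (inductive)

βl = 2π × 0.132 = 47.5°
tan(βl) = 1.09
For a short-circuited stub, Z_in = jZ_0·tan(βl)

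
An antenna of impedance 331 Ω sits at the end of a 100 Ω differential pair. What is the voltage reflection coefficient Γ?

Γ = (Z_L − Z_0)/(Z_L + Z_0) = (331 − 100)/(331 + 100) = 231/431

Γ = 0.536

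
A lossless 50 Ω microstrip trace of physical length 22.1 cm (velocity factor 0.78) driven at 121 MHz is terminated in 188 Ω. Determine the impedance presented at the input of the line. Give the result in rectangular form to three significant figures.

λ = v/f = 0.78·c / 121 MHz = 1.93 m
βl = 2π·l/λ = 2π × 0.114 = 41.1°
tan(βl) = tan(41.1°) = 0.874
Z_in = Z_0·(Z_L + jZ_0·tanβl)/(Z_0 + jZ_L·tanβl)
     = 50·(188 + j43.7)/(50 + j164)

Z_in ≈ 28.1 − j48.7 Ω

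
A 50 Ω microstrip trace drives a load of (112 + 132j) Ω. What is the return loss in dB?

RL ≈ 3.12 dB

Γ = (62 + j132)/(162 + j132), |Γ| = 0.698
RL = −20·log₁₀|Γ| = −20·log₁₀(0.698)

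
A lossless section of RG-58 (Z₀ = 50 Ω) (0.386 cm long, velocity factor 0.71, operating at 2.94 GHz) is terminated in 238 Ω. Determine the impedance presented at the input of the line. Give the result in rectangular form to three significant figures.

Z_in ≈ 71.3 − j101 Ω

λ = v/f = 0.71·c / 2.94 GHz = 0.0724 m
βl = 2π·l/λ = 2π × 0.0533 = 19.2°
tan(βl) = tan(19.2°) = 0.348
Z_in = Z_0·(Z_L + jZ_0·tanβl)/(Z_0 + jZ_L·tanβl)
     = 50·(238 + j17.4)/(50 + j82.8)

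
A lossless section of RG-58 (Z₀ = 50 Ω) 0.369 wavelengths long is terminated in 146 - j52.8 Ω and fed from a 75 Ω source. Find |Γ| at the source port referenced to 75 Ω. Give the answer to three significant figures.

|Γ| ≈ 0.551

βl = 2π × 0.369 = 133°
tan(βl) = -1.08
Z_in = Z_0·(Z_L + jZ_0·tanβl)/(Z_0 + jZ_L·tanβl) = 31.8 + j47.8 Ω
Γ_s = (Z_in − Z_s)/(Z_in + Z_s) = (-43.2 + j47.8)/(107 + j47.8), |Γ_s| = 0.551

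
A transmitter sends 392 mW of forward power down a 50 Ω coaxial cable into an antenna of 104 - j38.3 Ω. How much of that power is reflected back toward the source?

|Γ| = |(54 − j38.3)/(154 − j38.3)| = 0.417
|Γ|² = 0.174
P_refl = |Γ|²·P_inc = 68.2 mW, P_del = (1 − |Γ|²)·P_inc = 324 mW

P_reflected ≈ 68.2 mW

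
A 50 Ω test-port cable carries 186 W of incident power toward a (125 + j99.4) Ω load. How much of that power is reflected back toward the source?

|Γ| = |(75 + j99.4)/(175 + j99.4)| = 0.619
|Γ|² = 0.383
P_refl = |Γ|²·P_inc = 71.2 W, P_del = (1 − |Γ|²)·P_inc = 115 W

P_reflected ≈ 71.2 W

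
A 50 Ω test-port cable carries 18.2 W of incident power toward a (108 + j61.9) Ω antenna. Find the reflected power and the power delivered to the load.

P_reflected ≈ 4.55 W; P_delivered ≈ 13.7 W

|Γ| = |(58 + j61.9)/(158 + j61.9)| = 0.5
|Γ|² = 0.25
P_refl = |Γ|²·P_inc = 4.55 W, P_del = (1 − |Γ|²)·P_inc = 13.7 W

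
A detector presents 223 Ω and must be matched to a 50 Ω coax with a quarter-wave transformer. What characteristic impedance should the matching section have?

Z_qwt = √(Z_0·R_L) = √(50 × 223) = √11150

Z_qwt ≈ 106 Ω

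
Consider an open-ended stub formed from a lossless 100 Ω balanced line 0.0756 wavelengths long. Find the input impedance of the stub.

Z_in ≈ −j194 Ω

βl = 2π × 0.0756 = 27.2°
tan(βl) = 0.514
For an open-ended stub, Z_in = −jZ_0·cot(βl) = −jZ_0/tan(βl)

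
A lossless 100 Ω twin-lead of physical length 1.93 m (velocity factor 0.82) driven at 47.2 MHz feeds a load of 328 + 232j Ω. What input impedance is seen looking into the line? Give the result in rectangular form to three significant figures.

Z_in ≈ 28.9 + j65.5 Ω

λ = v/f = 0.82·c / 47.2 MHz = 5.21 m
βl = 2π·l/λ = 2π × 0.37 = 133°
tan(βl) = tan(133°) = -1.06
Z_in = Z_0·(Z_L + jZ_0·tanβl)/(Z_0 + jZ_L·tanβl)
     = 100·(328 + j126)/(346 − j348)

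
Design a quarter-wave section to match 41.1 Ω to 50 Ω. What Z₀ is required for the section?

Z_qwt ≈ 45.3 Ω

Z_qwt = √(Z_0·R_L) = √(50 × 41.1) = √2055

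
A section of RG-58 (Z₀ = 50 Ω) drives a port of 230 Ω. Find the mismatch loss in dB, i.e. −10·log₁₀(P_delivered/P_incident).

Γ = (230 − 50)/(230 + 50) = 0.643
|Γ|² = 0.413, so P_del/P_inc = 1 − |Γ|² = 0.587
ML = −10·log₁₀(1 − |Γ|²)

mismatch loss ≈ 2.32 dB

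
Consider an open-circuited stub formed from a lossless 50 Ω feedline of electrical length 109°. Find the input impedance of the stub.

tan(βl) = -2.9
For an open-circuited stub, Z_in = −jZ_0·cot(βl) = −jZ_0/tan(βl)

Z_in ≈ +j17.2 Ω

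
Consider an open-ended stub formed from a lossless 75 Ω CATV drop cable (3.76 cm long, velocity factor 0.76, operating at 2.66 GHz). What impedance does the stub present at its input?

λ = v/f = 0.76·c / 2.66 GHz = 0.0857 m
βl = 2π·l/λ = 2π × 0.439 = 158°
tan(βl) = -0.406
For an open-ended stub, Z_in = −jZ_0·cot(βl) = −jZ_0/tan(βl)

Z_in ≈ +j185 Ω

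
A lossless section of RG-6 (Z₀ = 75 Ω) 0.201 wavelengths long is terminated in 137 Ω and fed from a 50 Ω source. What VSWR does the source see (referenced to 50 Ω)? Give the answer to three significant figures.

βl = 2π × 0.201 = 72.4°
tan(βl) = 3.14
Z_in = Z_0·(Z_L + jZ_0·tanβl)/(Z_0 + jZ_L·tanβl) = 43.9 − j16.2 Ω
Γ_s = (Z_in − Z_s)/(Z_in + Z_s) = (-6.12 − j16.2)/(93.9 − j16.2), |Γ_s| = 0.182
VSWR = (1 + |Γ_s|)/(1 − |Γ_s|)

VSWR ≈ 1.44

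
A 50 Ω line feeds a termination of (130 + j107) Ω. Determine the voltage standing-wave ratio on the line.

Γ = (Z_L − Z_0)/(Z_L + Z_0) = (80 + j107)/(180 + j107)
|Γ| = 134/209 = 0.638
VSWR = (1 + |Γ|)/(1 − |Γ|) = 1.64/0.362

VSWR ≈ 4.53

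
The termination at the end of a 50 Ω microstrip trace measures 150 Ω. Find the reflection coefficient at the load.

Γ = (Z_L − Z_0)/(Z_L + Z_0) = (150 − 50)/(150 + 50) = 100/200

Γ = 0.5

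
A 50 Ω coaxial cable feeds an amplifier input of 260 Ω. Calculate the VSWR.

VSWR ≈ 5.2

For a purely resistive load, VSWR = R_L/Z_0 or Z_0/R_L (whichever > 1) = 260/50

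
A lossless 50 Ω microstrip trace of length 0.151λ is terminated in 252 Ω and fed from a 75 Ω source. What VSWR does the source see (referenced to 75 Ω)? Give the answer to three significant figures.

VSWR ≈ 6.16

βl = 2π × 0.151 = 54.4°
tan(βl) = 1.39
Z_in = Z_0·(Z_L + jZ_0·tanβl)/(Z_0 + jZ_L·tanβl) = 14.7 − j33.8 Ω
Γ_s = (Z_in − Z_s)/(Z_in + Z_s) = (-60.3 − j33.8)/(89.7 − j33.8), |Γ_s| = 0.721
VSWR = (1 + |Γ_s|)/(1 − |Γ_s|)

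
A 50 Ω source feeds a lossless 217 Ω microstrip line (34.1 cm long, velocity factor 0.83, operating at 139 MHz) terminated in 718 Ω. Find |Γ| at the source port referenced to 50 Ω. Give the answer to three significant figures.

λ = v/f = 0.83·c / 139 MHz = 1.79 m
βl = 2π·l/λ = 2π × 0.19 = 68.5°
tan(βl) = 2.54
Z_in = Z_0·(Z_L + jZ_0·tanβl)/(Z_0 + jZ_L·tanβl) = 74.7 − j76.5 Ω
Γ_s = (Z_in − Z_s)/(Z_in + Z_s) = (24.7 − j76.5)/(125 − j76.5), |Γ_s| = 0.549

|Γ| ≈ 0.549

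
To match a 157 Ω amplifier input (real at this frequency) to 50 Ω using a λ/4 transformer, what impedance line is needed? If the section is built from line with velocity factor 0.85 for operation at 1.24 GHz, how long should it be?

Z_qwt = √(Z_0·R_L) = √(50 × 157) = √7850
λ = 0.85·c/f = 0.206 m, so l = λ/4 = 0.0514 m

Z_qwt ≈ 88.6 Ω; length ≈ 5.14 cm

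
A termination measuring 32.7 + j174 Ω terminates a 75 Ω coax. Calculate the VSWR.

VSWR ≈ 15

Γ = (Z_L − Z_0)/(Z_L + Z_0) = (-42.3 + j174)/(107.7 + j174)
|Γ| = 179/205 = 0.875
VSWR = (1 + |Γ|)/(1 − |Γ|) = 1.88/0.125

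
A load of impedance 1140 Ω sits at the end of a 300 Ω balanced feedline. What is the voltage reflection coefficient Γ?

Γ = 0.583

Γ = (Z_L − Z_0)/(Z_L + Z_0) = (1140 − 300)/(1140 + 300) = 840/1440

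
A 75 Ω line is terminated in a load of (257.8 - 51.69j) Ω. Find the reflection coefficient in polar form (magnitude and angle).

Γ = (Z_L − Z_0)/(Z_L + Z_0) = (182.8 − j51.69)/(332.8 − j51.69)
|Γ| = 190/337 = 0.564

Γ ≈ 0.564 ∠ -6.96°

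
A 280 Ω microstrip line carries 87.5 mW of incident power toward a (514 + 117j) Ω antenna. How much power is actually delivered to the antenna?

|Γ| = |(234 + j117)/(794 + j117)| = 0.326
|Γ|² = 0.106
P_refl = |Γ|²·P_inc = 9.3 mW, P_del = (1 − |Γ|²)·P_inc = 78.2 mW

P_delivered ≈ 78.2 mW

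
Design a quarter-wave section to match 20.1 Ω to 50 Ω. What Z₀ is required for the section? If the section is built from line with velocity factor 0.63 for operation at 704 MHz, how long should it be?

Z_qwt = √(Z_0·R_L) = √(50 × 20.1) = √1005
λ = 0.63·c/f = 0.268 m, so l = λ/4 = 0.0671 m

Z_qwt ≈ 31.7 Ω; length ≈ 6.71 cm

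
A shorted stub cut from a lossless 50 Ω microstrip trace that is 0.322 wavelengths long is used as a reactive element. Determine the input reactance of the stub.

βl = 2π × 0.322 = 116°
tan(βl) = -2.06
For a shorted stub, Z_in = jZ_0·tan(βl)

X_in ≈ -103 Ω (capacitive)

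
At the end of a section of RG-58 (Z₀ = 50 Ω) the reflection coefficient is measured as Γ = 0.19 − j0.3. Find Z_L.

Z_L ≈ 58.6 − j40.2 Ω

Z_L = Z_0·(1 + Γ)/(1 − Γ) = 50·(1.19 − j0.3)/(0.81 + j0.3)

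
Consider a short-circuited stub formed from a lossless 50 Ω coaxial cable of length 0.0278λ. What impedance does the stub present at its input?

βl = 2π × 0.0278 = 10°
tan(βl) = 0.176
For a short-circuited stub, Z_in = jZ_0·tan(βl)

Z_in ≈ +j8.82 Ω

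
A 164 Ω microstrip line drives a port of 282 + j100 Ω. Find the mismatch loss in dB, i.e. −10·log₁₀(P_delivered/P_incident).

mismatch loss ≈ 0.528 dB

Γ = (118 + j100)/(446 + j100), |Γ| = 0.338
|Γ|² = 0.115, so P_del/P_inc = 1 − |Γ|² = 0.885
ML = −10·log₁₀(1 − |Γ|²)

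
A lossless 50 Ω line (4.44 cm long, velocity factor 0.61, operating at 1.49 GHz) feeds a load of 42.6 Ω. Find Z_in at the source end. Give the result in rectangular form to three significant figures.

λ = v/f = 0.61·c / 1.49 GHz = 0.123 m
βl = 2π·l/λ = 2π × 0.362 = 130°
tan(βl) = tan(130°) = -1.19
Z_in = Z_0·(Z_L + jZ_0·tanβl)/(Z_0 + jZ_L·tanβl)
     = 50·(42.6 − j59.3)/(50 − j50.5)

Z_in ≈ 50.7 − j8.04 Ω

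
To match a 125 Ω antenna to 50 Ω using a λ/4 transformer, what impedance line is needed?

Z_qwt = √(Z_0·R_L) = √(50 × 125) = √6250

Z_qwt ≈ 79.1 Ω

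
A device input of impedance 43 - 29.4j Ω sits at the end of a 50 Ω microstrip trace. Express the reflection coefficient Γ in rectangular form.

Γ = (Z_L − Z_0)/(Z_L + Z_0) = (-7 − j29.4)/(93 − j29.4)

Γ ≈ 0.0224 − j0.309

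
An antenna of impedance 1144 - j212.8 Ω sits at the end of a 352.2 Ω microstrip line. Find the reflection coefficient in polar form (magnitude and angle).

Γ = (Z_L − Z_0)/(Z_L + Z_0) = (791.8 − j212.8)/(1496 − j212.8)
|Γ| = 820/1510 = 0.543

Γ ≈ 0.543 ∠ -6.95°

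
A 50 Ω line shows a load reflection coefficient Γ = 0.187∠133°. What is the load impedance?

Z_L ≈ 37.4 + j10.6 Ω

Z_L = Z_0·(1 + Γ)/(1 − Γ) = 50·(0.872 + j0.137)/(1.13 − j0.137)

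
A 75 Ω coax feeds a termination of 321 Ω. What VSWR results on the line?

VSWR ≈ 4.28

Γ = (321 − 75)/(321 + 75) = 0.621
VSWR = (1 + 0.621)/(1 − 0.621)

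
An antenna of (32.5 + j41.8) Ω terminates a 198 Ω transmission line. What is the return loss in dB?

Γ = (-165.5 + j41.8)/(230.5 + j41.8), |Γ| = 0.729
RL = −20·log₁₀|Γ| = −20·log₁₀(0.729)

RL ≈ 2.75 dB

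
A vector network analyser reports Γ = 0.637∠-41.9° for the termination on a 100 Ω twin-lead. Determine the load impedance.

Z_L ≈ 130 − j186 Ω

Z_L = Z_0·(1 + Γ)/(1 − Γ) = 100·(1.47 − j0.425)/(0.526 + j0.425)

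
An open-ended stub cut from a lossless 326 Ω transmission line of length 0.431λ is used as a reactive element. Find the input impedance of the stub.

Z_in ≈ +j704 Ω

βl = 2π × 0.431 = 155°
tan(βl) = -0.463
For an open-ended stub, Z_in = −jZ_0·cot(βl) = −jZ_0/tan(βl)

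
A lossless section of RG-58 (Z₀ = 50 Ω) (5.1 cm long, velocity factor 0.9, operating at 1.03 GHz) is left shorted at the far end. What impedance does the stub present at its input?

λ = v/f = 0.9·c / 1.03 GHz = 0.262 m
βl = 2π·l/λ = 2π × 0.195 = 70°
tan(βl) = 2.75
For a shorted stub, Z_in = jZ_0·tan(βl)

Z_in ≈ +j138 Ω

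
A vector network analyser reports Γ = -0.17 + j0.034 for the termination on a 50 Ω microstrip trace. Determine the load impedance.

Z_L ≈ 35.4 + j2.48 Ω

Z_L = Z_0·(1 + Γ)/(1 − Γ) = 50·(0.83 + j0.034)/(1.17 − j0.034)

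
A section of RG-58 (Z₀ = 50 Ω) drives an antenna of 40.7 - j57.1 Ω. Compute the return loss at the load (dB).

RL ≈ 5.36 dB

Γ = (-9.3 − j57.1)/(90.7 − j57.1), |Γ| = 0.54
RL = −20·log₁₀|Γ| = −20·log₁₀(0.54)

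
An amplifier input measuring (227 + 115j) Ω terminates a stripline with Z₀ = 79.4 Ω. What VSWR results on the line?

VSWR ≈ 3.67

Γ = (Z_L − Z_0)/(Z_L + Z_0) = (147.6 + j115)/(306.4 + j115)
|Γ| = 187/327 = 0.572
VSWR = (1 + |Γ|)/(1 − |Γ|) = 1.57/0.428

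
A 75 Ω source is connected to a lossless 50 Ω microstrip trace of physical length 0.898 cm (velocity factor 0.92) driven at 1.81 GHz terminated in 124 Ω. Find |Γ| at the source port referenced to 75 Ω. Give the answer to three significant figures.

|Γ| ≈ 0.329

λ = v/f = 0.92·c / 1.81 GHz = 0.152 m
βl = 2π·l/λ = 2π × 0.0589 = 21.2°
tan(βl) = 0.388
Z_in = Z_0·(Z_L + jZ_0·tanβl)/(Z_0 + jZ_L·tanβl) = 74.1 − j51.9 Ω
Γ_s = (Z_in − Z_s)/(Z_in + Z_s) = (-0.907 − j51.9)/(149 − j51.9), |Γ_s| = 0.329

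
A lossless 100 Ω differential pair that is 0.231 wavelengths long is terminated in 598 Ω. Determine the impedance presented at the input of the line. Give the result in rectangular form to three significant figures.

Z_in ≈ 17 − j11.7 Ω

βl = 2π × 0.231 = 83.2°
tan(βl) = tan(83.2°) = 8.34
Z_in = Z_0·(Z_L + jZ_0·tanβl)/(Z_0 + jZ_L·tanβl)
     = 100·(598 + j834)/(100 + j4990)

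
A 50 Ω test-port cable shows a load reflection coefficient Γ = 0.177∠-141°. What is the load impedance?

Z_L = Z_0·(1 + Γ)/(1 − Γ) = 50·(0.862 − j0.111)/(1.14 + j0.111)

Z_L ≈ 37.1 − j8.53 Ω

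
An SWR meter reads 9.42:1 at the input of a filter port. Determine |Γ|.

|Γ| ≈ 0.808

|Γ| = (S − 1)/(S + 1) = (9.42 − 1)/(9.42 + 1) = 8.42/10.4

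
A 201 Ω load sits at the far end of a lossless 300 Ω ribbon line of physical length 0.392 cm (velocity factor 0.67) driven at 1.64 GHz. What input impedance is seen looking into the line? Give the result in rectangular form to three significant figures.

λ = v/f = 0.67·c / 1.64 GHz = 0.123 m
βl = 2π·l/λ = 2π × 0.032 = 11.5°
tan(βl) = tan(11.5°) = 0.204
Z_in = Z_0·(Z_L + jZ_0·tanβl)/(Z_0 + jZ_L·tanβl)
     = 300·(201 + j61.1)/(300 + j40.9)

Z_in ≈ 206 + j33.1 Ω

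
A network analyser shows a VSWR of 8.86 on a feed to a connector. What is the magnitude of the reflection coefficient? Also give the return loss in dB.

|Γ| ≈ 0.797; return loss ≈ 1.97 dB

|Γ| = (S − 1)/(S + 1) = (8.86 − 1)/(8.86 + 1) = 7.86/9.86
RL = −20·log₁₀|Γ| = −20·log₁₀(0.797)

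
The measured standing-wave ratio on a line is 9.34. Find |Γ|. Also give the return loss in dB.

|Γ| ≈ 0.807; return loss ≈ 1.87 dB

|Γ| = (S − 1)/(S + 1) = (9.34 − 1)/(9.34 + 1) = 8.34/10.3
RL = −20·log₁₀|Γ| = −20·log₁₀(0.807)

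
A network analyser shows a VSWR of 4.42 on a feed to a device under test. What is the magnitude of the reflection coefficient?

|Γ| = (S − 1)/(S + 1) = (4.42 − 1)/(4.42 + 1) = 3.42/5.42

|Γ| ≈ 0.631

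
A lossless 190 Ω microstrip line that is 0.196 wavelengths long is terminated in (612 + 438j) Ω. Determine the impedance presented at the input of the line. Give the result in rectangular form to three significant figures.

βl = 2π × 0.196 = 70.6°
tan(βl) = tan(70.6°) = 2.83
Z_in = Z_0·(Z_L + jZ_0·tanβl)/(Z_0 + jZ_L·tanβl)
     = 190·(612 + j976)/(-1050 + j1730)

Z_in ≈ 48.5 − j96.5 Ω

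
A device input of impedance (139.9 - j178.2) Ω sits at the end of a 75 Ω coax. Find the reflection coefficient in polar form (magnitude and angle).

Γ = (Z_L − Z_0)/(Z_L + Z_0) = (64.9 − j178.2)/(214.9 − j178.2)
|Γ| = 190/279 = 0.679

Γ ≈ 0.679 ∠ -30.3°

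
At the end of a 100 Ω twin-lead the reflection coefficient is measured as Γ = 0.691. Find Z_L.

Z_L ≈ 547 Ω

Z_L = Z_0·(1 + Γ)/(1 − Γ) = 100·(1.69)/(0.309)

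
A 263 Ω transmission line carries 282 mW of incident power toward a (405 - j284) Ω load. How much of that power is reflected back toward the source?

P_reflected ≈ 54 mW

|Γ| = |(142 − j284)/(668 − j284)| = 0.437
|Γ|² = 0.191
P_refl = |Γ|²·P_inc = 54 mW, P_del = (1 − |Γ|²)·P_inc = 228 mW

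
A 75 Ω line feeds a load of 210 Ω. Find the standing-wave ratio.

For a purely resistive load, VSWR = R_L/Z_0 or Z_0/R_L (whichever > 1) = 210/75

VSWR ≈ 2.8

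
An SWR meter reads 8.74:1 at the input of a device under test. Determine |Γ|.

|Γ| ≈ 0.795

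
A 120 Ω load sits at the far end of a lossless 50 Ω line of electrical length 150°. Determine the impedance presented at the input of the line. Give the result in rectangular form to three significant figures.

Z_in ≈ 54.8 + j47.1 Ω

tan(βl) = tan(150°) = -0.577
Z_in = Z_0·(Z_L + jZ_0·tanβl)/(Z_0 + jZ_L·tanβl)
     = 50·(120 − j28.9)/(50 − j69.3)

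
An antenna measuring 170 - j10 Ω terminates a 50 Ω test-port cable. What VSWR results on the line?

Γ = (Z_L − Z_0)/(Z_L + Z_0) = (120 − j10)/(220 − j10)
|Γ| = 120/220 = 0.547
VSWR = (1 + |Γ|)/(1 − |Γ|) = 1.55/0.453

VSWR ≈ 3.41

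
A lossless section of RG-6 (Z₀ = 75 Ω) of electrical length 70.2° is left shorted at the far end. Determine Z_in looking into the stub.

Z_in ≈ +j208 Ω

tan(βl) = 2.78
For a shorted stub, Z_in = jZ_0·tan(βl)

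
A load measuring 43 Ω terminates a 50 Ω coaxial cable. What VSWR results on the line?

Γ = (43 − 50)/(43 + 50) = -0.0753
VSWR = (1 + 0.0753)/(1 − 0.0753)

VSWR ≈ 1.16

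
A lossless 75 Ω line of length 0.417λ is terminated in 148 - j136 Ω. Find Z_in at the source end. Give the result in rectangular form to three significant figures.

βl = 2π × 0.417 = 150°
tan(βl) = tan(150°) = -0.575
Z_in = Z_0·(Z_L + jZ_0·tanβl)/(Z_0 + jZ_L·tanβl)
     = 75·(148 − j179)/(-3.14 − j85)

Z_in ≈ 153 + j136 Ω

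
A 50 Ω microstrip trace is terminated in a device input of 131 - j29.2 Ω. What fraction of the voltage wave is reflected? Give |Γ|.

|Γ| ≈ 0.47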